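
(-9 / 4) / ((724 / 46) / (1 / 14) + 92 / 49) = -10143 / 1001792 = -0.01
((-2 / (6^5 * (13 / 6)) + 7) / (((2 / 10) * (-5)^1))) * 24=-58967 / 351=-168.00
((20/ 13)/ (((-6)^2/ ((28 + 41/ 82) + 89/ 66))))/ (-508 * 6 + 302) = -4925/ 10602306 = -0.00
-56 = -56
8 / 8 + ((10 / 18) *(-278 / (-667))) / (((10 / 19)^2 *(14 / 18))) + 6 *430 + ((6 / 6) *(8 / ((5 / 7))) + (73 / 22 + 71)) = 685024521 / 256795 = 2667.59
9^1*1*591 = 5319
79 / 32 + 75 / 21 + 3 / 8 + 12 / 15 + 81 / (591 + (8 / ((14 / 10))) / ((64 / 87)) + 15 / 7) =30779339 / 4187680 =7.35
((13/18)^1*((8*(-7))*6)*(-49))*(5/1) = 178360/3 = 59453.33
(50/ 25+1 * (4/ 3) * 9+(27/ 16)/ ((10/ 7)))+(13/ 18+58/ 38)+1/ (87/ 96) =14705011/ 793440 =18.53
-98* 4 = -392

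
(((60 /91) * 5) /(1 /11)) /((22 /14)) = 23.08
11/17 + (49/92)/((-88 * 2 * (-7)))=178231/275264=0.65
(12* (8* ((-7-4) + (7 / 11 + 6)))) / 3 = -139.64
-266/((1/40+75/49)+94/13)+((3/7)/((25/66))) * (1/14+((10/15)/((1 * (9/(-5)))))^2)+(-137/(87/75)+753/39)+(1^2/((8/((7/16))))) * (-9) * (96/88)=-20072304519148667/155153293495200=-129.37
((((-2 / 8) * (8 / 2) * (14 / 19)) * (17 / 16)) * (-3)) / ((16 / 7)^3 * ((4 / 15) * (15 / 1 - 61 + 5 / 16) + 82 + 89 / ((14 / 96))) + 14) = 12857355 / 44536401584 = 0.00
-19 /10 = -1.90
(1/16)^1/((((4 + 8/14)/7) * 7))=7/512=0.01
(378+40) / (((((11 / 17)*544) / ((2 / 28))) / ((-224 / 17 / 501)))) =-19 / 8517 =-0.00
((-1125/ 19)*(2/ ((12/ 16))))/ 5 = -600/ 19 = -31.58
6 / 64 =3 / 32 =0.09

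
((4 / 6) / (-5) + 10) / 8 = 37 / 30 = 1.23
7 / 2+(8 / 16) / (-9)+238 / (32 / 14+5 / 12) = 186965 / 2043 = 91.51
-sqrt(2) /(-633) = sqrt(2) /633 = 0.00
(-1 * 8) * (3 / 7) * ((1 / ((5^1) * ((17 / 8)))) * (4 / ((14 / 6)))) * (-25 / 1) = 11520 / 833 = 13.83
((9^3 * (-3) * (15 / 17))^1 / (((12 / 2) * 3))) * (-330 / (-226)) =-601425 / 3842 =-156.54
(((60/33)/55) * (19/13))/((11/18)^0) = 76/1573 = 0.05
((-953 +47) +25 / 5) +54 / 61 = -900.11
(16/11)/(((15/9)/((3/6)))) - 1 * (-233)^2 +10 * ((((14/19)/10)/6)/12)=-2042335379/37620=-54288.55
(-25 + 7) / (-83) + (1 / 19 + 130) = 205435 / 1577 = 130.27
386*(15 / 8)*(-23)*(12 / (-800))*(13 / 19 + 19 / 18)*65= 28236.57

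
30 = 30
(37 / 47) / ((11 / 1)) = 37 / 517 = 0.07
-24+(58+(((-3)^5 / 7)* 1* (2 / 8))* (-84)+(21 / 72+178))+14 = 22927 / 24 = 955.29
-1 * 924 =-924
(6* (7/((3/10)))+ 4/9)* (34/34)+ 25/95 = 24061/171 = 140.71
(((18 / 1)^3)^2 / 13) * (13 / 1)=34012224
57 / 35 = 1.63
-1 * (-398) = 398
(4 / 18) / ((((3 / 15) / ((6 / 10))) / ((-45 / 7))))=-30 / 7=-4.29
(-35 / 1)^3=-42875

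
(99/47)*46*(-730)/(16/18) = -7479945/94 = -79573.88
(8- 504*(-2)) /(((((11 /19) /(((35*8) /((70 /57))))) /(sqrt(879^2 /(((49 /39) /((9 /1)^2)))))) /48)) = 1671301403136*sqrt(39) /77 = 135549011913.05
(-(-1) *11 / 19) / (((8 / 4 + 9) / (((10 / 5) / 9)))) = 2 / 171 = 0.01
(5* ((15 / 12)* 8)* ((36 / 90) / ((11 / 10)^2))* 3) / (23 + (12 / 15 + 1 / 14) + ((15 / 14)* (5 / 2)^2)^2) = 31360000 / 43456303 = 0.72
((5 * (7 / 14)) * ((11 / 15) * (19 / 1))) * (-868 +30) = -87571 / 3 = -29190.33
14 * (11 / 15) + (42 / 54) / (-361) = 166747 / 16245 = 10.26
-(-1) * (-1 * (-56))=56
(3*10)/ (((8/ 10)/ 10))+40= 415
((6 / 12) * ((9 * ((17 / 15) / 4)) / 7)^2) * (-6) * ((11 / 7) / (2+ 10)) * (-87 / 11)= 226287 / 548800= 0.41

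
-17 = -17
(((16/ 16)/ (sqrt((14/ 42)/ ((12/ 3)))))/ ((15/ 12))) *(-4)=-32 *sqrt(3)/ 5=-11.09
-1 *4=-4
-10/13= -0.77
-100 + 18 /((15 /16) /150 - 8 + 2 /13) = -1668140 /16307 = -102.30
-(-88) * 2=176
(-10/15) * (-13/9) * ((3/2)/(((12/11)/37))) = 5291/108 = 48.99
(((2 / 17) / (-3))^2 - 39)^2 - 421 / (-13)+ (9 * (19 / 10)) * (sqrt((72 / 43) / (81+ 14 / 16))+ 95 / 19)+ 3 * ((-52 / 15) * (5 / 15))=1637.74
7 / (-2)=-7 / 2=-3.50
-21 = -21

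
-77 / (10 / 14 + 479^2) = -539 / 1606092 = -0.00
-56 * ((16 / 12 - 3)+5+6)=-1568 / 3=-522.67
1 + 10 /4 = 7 /2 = 3.50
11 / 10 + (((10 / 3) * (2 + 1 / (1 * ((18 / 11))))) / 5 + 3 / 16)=3.03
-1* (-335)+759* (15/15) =1094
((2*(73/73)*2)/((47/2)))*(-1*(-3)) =24/47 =0.51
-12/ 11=-1.09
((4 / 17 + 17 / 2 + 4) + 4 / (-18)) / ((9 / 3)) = 3829 / 918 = 4.17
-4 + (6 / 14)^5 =-66985 / 16807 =-3.99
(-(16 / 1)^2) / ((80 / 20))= -64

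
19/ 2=9.50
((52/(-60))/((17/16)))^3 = -8998912/16581375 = -0.54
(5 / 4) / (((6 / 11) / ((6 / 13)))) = 55 / 52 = 1.06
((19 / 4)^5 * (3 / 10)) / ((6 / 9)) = 22284891 / 20480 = 1088.13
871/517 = 1.68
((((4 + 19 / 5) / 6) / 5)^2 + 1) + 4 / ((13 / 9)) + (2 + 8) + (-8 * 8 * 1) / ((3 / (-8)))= 17989091 / 97500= 184.50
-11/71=-0.15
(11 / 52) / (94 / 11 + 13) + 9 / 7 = 111763 / 86268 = 1.30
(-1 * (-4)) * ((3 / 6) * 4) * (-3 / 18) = -1.33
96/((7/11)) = 1056/7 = 150.86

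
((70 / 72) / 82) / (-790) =-7 / 466416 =-0.00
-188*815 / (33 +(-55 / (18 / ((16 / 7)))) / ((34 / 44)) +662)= -32819724 / 146933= -223.37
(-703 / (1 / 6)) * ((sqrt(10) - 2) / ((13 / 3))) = 25308 / 13 - 12654 * sqrt(10) / 13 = -1131.34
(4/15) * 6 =1.60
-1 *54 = -54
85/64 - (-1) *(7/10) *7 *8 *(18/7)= 32681/320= 102.13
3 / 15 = 0.20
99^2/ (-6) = -3267/ 2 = -1633.50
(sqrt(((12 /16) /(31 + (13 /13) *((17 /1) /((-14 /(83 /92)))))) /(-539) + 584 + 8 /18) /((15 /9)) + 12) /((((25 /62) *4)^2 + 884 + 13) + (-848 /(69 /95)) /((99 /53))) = 78775092 /1802353147 + 596781 *sqrt(5140786380581698) /809914421901655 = 0.10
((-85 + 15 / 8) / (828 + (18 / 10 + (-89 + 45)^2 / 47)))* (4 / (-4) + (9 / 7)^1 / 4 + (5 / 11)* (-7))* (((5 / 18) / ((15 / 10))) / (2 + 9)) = 0.01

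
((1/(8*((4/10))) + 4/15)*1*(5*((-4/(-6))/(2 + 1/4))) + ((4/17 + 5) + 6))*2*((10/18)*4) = 666100/12393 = 53.75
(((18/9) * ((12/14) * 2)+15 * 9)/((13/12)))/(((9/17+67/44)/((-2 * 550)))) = -1913503680/27937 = -68493.53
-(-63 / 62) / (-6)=-21 / 124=-0.17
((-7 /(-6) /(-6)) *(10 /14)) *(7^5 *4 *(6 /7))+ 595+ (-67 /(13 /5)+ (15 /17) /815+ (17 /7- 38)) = -5650680572 /756483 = -7469.67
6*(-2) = -12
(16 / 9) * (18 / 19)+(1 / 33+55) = 56.71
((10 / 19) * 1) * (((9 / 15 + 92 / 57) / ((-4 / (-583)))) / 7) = 367873 / 15162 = 24.26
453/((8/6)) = 339.75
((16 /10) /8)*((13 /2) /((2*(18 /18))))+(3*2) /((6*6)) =49 /60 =0.82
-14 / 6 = -7 / 3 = -2.33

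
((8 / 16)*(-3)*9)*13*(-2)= 351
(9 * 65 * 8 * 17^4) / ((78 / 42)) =210472920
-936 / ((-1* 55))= 936 / 55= 17.02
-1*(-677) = 677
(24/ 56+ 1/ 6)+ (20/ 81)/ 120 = 1016/ 1701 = 0.60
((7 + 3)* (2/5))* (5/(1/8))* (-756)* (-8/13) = 967680/13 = 74436.92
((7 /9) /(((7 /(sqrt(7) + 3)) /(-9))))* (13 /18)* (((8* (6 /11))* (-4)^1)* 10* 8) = 33280* sqrt(7) /33 + 33280 /11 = 5693.65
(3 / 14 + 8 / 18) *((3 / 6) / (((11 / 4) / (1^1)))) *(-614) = -50962 / 693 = -73.54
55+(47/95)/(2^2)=20947/380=55.12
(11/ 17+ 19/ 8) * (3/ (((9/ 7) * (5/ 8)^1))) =11.28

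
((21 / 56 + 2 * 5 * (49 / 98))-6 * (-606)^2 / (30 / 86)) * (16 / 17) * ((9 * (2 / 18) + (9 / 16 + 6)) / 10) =-30571636513 / 6800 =-4495828.90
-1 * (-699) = 699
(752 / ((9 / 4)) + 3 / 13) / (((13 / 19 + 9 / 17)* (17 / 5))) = 3717445 / 45864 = 81.05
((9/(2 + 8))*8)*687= 24732/5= 4946.40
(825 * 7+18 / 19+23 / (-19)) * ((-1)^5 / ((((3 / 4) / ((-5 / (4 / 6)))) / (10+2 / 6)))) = 34013200 / 57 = 596722.81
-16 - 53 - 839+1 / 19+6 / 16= -137951 / 152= -907.57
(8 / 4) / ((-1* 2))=-1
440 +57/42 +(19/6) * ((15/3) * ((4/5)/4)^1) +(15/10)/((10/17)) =187771/420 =447.07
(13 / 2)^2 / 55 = 169 / 220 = 0.77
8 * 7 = 56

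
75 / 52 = 1.44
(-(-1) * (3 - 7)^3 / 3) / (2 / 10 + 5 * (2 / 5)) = -320 / 33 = -9.70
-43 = -43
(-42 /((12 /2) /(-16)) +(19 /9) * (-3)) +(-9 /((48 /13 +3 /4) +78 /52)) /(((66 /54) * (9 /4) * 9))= 119651 /1133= 105.61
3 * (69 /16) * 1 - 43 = -30.06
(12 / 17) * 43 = 516 / 17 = 30.35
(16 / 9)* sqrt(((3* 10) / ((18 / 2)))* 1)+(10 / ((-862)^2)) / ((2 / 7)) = 35 / 743044+16* sqrt(30) / 27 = 3.25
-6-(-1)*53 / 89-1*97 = -9114 / 89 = -102.40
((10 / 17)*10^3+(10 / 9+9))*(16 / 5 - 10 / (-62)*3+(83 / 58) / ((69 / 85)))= 309306827849 / 94907430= 3259.04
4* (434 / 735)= 248 / 105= 2.36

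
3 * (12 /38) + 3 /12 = 91 /76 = 1.20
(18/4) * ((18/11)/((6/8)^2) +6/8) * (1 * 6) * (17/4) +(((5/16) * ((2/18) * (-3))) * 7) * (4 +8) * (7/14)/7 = 73789/176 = 419.26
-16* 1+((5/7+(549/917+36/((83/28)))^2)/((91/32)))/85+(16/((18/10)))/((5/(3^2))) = 30235187325568/44807960222935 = 0.67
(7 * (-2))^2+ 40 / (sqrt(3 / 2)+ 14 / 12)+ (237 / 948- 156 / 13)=-607 / 4+ 144 * sqrt(6)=200.98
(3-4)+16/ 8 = 1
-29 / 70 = -0.41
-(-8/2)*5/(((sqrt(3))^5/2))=2.57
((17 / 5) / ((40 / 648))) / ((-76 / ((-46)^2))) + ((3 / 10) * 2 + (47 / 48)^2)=-1676603717 / 1094400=-1531.98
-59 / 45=-1.31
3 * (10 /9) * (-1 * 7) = -70 /3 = -23.33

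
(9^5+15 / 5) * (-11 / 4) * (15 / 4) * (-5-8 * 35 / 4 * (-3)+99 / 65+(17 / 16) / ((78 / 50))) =-8075641497 / 64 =-126181898.39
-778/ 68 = -389/ 34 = -11.44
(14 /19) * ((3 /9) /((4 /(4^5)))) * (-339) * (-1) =404992 /19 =21315.37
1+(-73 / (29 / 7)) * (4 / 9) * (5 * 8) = -81499 / 261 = -312.26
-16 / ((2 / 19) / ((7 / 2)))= -532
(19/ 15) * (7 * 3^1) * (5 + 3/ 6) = 1463/ 10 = 146.30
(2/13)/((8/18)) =9/26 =0.35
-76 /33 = -2.30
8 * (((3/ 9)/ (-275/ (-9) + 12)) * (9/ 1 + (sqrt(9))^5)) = 6048/ 383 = 15.79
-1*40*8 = -320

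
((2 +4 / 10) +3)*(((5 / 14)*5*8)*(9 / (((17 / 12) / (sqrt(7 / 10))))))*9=52488*sqrt(70) / 119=3690.30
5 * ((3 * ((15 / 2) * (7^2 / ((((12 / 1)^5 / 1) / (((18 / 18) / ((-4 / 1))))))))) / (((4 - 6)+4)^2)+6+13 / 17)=508702375 / 15040512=33.82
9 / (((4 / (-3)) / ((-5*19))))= 2565 / 4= 641.25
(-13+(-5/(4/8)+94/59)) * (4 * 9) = -45468/59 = -770.64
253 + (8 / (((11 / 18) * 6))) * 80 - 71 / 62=290805 / 682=426.40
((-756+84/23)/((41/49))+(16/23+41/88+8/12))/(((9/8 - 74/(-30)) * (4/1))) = -1116947015/17883052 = -62.46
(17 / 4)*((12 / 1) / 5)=51 / 5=10.20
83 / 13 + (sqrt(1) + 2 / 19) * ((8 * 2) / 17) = 31177 / 4199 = 7.42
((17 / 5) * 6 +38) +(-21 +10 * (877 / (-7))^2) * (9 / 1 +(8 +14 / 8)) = 2942760.31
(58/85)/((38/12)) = 348/1615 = 0.22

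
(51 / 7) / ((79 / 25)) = 1275 / 553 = 2.31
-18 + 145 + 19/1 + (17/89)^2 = 1156755/7921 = 146.04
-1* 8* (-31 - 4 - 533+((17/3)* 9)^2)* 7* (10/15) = -227696/3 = -75898.67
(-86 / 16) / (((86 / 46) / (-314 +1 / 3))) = 21643 / 24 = 901.79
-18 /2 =-9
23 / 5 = 4.60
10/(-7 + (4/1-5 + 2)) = -5/3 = -1.67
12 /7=1.71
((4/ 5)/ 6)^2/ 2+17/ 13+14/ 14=6776/ 2925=2.32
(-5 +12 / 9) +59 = 166 / 3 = 55.33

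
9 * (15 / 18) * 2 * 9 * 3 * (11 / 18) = 495 / 2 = 247.50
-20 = -20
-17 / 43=-0.40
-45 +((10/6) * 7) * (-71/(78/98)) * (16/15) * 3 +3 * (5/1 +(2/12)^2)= -1572593/468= -3360.24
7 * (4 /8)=7 /2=3.50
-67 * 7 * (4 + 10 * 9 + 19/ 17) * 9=-6825357/ 17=-401491.59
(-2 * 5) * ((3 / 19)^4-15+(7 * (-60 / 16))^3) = 754939753005 / 4170272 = 181028.90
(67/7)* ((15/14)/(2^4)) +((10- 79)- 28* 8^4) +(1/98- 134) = -180148067/1568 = -114890.35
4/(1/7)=28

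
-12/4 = -3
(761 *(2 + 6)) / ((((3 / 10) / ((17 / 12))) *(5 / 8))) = 413984 / 9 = 45998.22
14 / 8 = 7 / 4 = 1.75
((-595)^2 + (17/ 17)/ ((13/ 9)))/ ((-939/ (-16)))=73637344/ 12207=6032.39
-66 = -66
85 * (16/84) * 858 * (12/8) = 145860/7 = 20837.14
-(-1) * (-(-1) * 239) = 239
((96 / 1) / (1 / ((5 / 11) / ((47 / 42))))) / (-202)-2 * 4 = -427816 / 52217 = -8.19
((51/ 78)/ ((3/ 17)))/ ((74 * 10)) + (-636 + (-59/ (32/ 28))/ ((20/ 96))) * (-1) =10202645/ 11544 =883.81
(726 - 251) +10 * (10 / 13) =6275 / 13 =482.69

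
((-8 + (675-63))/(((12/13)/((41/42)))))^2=6477513289/15876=408006.63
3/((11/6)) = 18/11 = 1.64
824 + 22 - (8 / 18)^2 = 68510 / 81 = 845.80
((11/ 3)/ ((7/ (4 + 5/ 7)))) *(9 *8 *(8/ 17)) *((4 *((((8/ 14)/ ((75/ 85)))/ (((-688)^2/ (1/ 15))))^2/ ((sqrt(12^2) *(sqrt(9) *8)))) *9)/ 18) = 2057/ 425530775859840000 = 0.00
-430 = -430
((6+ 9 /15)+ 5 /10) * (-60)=-426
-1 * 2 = -2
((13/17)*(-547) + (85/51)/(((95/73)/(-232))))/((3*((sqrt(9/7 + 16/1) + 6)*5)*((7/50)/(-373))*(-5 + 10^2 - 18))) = 5171562940/9774303 - 2585781470*sqrt(7)/18660033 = 162.47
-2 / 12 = -1 / 6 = -0.17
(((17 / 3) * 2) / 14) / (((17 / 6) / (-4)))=-8 / 7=-1.14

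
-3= -3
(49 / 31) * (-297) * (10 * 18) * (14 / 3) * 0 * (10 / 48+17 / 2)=0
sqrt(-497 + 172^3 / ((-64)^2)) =sqrt(47699) / 8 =27.30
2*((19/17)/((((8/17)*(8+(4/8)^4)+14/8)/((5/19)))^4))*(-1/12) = -393040000/415668829393857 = -0.00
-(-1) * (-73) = -73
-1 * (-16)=16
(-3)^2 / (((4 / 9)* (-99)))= -9 / 44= -0.20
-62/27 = -2.30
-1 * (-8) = 8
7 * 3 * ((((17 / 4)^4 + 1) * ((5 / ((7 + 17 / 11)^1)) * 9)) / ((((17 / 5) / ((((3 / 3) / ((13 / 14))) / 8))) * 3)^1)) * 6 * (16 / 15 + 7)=245873347335 / 10636288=23116.46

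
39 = 39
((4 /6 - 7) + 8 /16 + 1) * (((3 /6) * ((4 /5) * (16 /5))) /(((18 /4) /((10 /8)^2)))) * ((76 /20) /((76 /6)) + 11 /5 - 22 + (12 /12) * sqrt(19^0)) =1073 /27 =39.74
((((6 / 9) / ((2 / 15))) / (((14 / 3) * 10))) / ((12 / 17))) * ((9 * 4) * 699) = 3819.54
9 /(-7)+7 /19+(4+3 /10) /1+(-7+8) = 5829 /1330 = 4.38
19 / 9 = 2.11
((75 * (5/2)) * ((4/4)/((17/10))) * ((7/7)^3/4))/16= 1875/1088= 1.72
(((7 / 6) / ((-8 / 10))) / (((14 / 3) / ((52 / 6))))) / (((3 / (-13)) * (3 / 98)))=41405 / 108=383.38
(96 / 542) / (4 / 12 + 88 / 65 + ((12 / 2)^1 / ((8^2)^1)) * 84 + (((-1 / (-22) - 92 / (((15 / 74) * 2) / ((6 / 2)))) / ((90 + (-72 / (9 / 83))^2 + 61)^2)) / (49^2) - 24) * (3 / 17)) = 6539873486957761991040 / 196684778820588775529077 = 0.03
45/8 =5.62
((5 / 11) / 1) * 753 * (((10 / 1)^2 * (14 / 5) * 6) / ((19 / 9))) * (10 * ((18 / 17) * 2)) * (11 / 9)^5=411587792000 / 26163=15731674.20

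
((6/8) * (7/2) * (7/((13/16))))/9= 98/39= 2.51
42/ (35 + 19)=0.78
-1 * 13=-13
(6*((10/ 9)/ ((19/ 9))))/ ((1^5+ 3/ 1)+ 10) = 30/ 133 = 0.23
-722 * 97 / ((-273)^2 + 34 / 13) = -910442 / 968911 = -0.94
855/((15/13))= 741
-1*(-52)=52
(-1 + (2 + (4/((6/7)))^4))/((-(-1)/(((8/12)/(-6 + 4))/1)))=-38497/243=-158.42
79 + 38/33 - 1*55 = 830/33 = 25.15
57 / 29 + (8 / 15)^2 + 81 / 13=719378 / 84825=8.48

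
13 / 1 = 13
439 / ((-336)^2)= 439 / 112896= 0.00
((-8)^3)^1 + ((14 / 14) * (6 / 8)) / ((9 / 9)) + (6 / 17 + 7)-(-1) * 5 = -33925 / 68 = -498.90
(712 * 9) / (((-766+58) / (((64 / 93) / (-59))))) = 11392 / 107911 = 0.11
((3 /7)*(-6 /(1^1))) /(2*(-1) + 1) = 18 /7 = 2.57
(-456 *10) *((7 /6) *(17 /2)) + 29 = -45191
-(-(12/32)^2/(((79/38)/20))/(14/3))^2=-6579225/78287104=-0.08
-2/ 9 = -0.22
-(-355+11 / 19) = 6734 / 19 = 354.42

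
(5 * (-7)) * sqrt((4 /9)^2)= -140 /9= -15.56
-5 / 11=-0.45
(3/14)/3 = 1/14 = 0.07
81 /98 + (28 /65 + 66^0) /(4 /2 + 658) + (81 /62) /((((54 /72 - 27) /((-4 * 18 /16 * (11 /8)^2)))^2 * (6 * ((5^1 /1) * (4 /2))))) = 184836327469 /222430208000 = 0.83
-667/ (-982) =667/ 982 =0.68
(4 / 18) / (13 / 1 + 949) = 1 / 4329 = 0.00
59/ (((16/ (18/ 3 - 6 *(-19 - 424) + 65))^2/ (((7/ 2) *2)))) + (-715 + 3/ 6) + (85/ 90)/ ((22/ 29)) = 304485443431/ 25344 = 12014103.67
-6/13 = -0.46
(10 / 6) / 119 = 5 / 357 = 0.01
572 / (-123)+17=1519 / 123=12.35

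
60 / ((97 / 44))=2640 / 97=27.22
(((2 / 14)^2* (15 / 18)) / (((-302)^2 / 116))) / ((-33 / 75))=-3625 / 73738434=-0.00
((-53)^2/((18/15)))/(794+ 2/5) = 70225/23832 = 2.95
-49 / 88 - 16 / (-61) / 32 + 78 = 415759 / 5368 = 77.45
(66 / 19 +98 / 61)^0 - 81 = -80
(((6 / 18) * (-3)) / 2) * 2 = -1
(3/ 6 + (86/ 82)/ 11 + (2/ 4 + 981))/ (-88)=-442925/ 39688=-11.16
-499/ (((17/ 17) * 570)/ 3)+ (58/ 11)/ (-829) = -4561401/ 1732610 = -2.63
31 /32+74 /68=1119 /544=2.06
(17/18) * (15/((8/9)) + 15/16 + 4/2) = 5389/288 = 18.71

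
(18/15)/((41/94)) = 564/205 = 2.75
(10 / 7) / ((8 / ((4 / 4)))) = 5 / 28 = 0.18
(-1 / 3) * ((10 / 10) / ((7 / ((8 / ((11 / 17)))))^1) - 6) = 326 / 231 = 1.41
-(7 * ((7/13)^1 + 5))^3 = -128024064/2197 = -58272.22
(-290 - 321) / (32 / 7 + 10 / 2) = -4277 / 67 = -63.84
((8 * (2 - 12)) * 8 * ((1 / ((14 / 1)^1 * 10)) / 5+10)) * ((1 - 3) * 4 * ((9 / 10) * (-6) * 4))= -193563648 / 175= -1106077.99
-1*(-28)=28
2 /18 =1 /9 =0.11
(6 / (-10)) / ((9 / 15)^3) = -25 / 9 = -2.78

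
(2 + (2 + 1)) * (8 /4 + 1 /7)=75 /7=10.71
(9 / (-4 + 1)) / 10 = -0.30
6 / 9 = 2 / 3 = 0.67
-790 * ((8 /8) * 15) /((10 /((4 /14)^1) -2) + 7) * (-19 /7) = 22515 /28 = 804.11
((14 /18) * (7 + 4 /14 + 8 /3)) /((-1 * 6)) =-209 /162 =-1.29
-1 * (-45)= 45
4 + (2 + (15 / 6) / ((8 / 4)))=29 / 4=7.25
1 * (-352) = -352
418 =418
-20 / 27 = -0.74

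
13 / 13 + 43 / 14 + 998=14029 / 14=1002.07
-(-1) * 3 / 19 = 0.16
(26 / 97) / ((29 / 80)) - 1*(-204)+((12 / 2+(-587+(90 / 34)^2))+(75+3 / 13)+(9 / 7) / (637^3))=-432479024162135829 / 1470902587492247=-294.02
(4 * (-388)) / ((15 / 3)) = -1552 / 5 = -310.40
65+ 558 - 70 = 553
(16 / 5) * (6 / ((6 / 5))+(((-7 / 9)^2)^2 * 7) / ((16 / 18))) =91934 / 3645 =25.22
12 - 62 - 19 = -69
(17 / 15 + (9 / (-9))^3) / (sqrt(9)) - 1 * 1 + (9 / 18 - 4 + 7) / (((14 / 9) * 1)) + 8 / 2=953 / 180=5.29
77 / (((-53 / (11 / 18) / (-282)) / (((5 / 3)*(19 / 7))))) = 540265 / 477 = 1132.63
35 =35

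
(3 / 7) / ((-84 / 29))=-29 / 196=-0.15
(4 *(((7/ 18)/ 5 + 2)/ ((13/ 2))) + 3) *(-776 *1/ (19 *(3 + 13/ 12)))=-7769312/ 181545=-42.80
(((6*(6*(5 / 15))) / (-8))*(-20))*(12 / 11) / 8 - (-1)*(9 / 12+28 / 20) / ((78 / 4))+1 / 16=146329 / 34320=4.26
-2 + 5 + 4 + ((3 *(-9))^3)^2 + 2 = 387420498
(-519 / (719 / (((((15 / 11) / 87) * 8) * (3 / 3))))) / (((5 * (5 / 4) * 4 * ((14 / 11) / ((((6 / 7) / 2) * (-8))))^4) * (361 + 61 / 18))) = -2062684901376 / 3942020184024545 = -0.00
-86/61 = -1.41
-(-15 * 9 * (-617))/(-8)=83295/8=10411.88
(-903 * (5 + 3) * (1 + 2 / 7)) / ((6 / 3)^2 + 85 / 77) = -238392 / 131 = -1819.79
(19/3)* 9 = 57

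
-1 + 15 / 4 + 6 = 35 / 4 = 8.75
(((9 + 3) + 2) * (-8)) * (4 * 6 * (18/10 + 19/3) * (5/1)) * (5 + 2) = -765184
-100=-100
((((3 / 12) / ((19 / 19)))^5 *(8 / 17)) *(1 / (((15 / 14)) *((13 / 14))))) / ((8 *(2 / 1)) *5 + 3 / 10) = 49 / 8518224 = 0.00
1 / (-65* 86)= -1 / 5590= -0.00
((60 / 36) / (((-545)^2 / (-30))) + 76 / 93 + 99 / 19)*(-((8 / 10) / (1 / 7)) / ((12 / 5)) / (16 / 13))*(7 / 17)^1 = -80606615089 / 17130881232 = -4.71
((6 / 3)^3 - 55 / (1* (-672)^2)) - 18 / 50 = 86251169 / 11289600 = 7.64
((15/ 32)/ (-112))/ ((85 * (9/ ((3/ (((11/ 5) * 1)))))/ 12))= -15/ 167552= -0.00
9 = 9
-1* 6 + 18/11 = -4.36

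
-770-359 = -1129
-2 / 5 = -0.40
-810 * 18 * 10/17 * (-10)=1458000/17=85764.71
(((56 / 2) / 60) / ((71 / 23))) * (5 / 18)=161 / 3834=0.04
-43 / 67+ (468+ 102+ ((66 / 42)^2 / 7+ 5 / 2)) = 26299961 / 45962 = 572.21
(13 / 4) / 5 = 0.65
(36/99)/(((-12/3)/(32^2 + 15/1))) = -1039/11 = -94.45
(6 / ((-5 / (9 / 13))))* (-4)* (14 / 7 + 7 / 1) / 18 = 108 / 65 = 1.66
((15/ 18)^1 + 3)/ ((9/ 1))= 23/ 54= 0.43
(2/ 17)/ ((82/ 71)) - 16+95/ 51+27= 27109/ 2091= 12.96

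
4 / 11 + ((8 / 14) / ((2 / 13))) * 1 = 4.08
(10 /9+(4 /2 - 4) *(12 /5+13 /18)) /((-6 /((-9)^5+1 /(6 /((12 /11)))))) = -4546759 /90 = -50519.54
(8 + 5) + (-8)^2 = 77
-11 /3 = -3.67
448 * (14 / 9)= 6272 / 9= 696.89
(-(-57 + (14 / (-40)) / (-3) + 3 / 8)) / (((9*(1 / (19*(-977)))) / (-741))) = 31091298641 / 360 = 86364718.45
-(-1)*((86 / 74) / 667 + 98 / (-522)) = -41312 / 222111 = -0.19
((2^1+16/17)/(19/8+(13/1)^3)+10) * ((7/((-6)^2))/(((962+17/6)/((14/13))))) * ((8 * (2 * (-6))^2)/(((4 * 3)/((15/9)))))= 0.35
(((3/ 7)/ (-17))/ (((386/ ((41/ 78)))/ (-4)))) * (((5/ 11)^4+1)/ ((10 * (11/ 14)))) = 36818/ 2020384795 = 0.00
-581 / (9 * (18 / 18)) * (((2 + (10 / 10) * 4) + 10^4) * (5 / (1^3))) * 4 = -116269720 / 9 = -12918857.78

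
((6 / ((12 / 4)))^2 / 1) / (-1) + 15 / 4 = -1 / 4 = -0.25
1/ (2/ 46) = 23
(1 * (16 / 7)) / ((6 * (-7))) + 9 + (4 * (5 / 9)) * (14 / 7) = 5905 / 441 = 13.39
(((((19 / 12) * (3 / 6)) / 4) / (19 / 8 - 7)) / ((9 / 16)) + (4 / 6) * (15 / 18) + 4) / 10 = 895 / 1998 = 0.45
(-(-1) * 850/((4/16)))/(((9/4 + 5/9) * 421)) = 122400/42521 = 2.88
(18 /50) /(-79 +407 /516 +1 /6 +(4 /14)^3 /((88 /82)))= -17521812 /3797504275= -0.00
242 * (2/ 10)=242/ 5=48.40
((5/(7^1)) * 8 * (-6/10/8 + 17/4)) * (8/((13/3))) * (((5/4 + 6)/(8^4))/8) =14529/1490944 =0.01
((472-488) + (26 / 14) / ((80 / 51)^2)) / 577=-682987 / 25849600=-0.03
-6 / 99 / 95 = -2 / 3135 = -0.00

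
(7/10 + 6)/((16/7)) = 469/160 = 2.93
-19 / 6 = -3.17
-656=-656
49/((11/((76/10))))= 1862/55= 33.85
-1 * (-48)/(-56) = -6/7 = -0.86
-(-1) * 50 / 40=5 / 4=1.25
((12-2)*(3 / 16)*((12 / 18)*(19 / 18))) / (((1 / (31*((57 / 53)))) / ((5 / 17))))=12.94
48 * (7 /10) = 168 /5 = 33.60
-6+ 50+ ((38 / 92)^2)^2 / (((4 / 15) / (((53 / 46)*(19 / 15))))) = 36380717023 / 823851904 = 44.16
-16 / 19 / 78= -8 / 741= -0.01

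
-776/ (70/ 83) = -32204/ 35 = -920.11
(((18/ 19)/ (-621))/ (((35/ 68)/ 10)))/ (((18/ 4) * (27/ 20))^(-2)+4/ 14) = -2676888/ 28251613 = -0.09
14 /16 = 7 /8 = 0.88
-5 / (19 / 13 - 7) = 65 / 72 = 0.90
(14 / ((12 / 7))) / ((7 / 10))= 35 / 3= 11.67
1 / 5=0.20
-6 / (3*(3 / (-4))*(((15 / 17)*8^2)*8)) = 17 / 2880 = 0.01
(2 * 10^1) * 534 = 10680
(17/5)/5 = 17/25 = 0.68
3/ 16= 0.19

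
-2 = -2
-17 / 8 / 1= -2.12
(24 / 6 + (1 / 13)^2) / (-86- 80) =-677 / 28054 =-0.02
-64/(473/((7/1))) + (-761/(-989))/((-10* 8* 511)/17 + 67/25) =-10522509419/11105946819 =-0.95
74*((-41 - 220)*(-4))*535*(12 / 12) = 41331960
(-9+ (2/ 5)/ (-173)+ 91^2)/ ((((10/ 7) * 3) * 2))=25043473/ 25950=965.07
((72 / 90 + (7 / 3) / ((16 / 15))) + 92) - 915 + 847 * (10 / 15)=-61283 / 240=-255.35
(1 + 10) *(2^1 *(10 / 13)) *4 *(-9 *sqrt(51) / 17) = -7920 *sqrt(51) / 221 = -255.93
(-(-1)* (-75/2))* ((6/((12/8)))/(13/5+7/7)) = -125/3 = -41.67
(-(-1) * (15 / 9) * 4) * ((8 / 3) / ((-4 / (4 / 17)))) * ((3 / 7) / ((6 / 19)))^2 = -14440 / 7497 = -1.93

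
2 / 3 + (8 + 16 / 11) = 334 / 33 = 10.12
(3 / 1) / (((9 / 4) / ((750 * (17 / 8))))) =2125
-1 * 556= -556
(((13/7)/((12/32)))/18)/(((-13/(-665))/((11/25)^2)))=9196/3375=2.72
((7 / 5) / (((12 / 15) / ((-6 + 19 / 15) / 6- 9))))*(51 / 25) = -104839 / 3000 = -34.95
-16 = -16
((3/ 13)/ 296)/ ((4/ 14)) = 21/ 7696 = 0.00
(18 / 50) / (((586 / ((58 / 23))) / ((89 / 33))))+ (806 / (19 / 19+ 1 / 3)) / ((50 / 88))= 394338177 / 370645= 1063.92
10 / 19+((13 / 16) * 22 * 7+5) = 19859 / 152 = 130.65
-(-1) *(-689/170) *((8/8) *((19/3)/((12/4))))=-13091/1530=-8.56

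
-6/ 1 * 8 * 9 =-432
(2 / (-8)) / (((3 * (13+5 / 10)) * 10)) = -1 / 1620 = -0.00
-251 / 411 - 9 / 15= -2488 / 2055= -1.21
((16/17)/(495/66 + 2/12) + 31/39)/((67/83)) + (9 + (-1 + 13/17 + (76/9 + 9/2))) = 22.85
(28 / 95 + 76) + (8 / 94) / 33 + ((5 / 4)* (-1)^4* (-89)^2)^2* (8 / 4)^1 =231118977439849 / 1178760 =196069579.42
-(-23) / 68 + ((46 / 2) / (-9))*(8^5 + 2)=-51252073 / 612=-83745.22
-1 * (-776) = 776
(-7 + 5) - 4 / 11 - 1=-37 / 11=-3.36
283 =283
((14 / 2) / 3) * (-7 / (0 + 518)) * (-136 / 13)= 476 / 1443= 0.33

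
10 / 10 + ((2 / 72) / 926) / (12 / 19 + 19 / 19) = 1033435 / 1033416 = 1.00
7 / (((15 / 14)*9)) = 98 / 135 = 0.73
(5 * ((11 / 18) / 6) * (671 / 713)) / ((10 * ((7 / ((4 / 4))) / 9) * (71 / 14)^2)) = 51667 / 21565398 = 0.00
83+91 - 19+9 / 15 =778 / 5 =155.60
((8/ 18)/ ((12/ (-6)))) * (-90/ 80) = 1/ 4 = 0.25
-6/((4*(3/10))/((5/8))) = -25/8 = -3.12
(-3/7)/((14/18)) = -27/49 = -0.55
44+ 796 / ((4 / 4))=840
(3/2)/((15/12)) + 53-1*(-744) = 3991/5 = 798.20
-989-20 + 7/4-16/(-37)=-149009/148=-1006.82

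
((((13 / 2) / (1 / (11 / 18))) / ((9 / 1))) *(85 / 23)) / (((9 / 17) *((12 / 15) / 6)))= 1033175 / 44712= 23.11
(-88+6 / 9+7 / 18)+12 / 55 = -85859 / 990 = -86.73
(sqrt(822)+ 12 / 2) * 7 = 42+ 7 * sqrt(822) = 242.69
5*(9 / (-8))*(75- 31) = -495 / 2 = -247.50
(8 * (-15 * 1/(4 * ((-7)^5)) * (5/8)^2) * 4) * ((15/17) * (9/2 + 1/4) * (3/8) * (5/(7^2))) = 1603125/3584059136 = 0.00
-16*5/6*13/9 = -19.26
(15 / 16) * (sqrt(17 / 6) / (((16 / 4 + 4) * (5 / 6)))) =3 * sqrt(102) / 128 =0.24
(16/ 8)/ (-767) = -2/ 767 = -0.00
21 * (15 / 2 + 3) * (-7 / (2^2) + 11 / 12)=-735 / 4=-183.75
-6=-6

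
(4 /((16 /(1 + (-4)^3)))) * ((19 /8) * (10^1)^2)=-29925 /8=-3740.62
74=74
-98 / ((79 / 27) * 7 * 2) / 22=-189 / 1738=-0.11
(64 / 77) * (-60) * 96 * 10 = -3686400 / 77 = -47875.32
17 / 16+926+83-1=16145 / 16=1009.06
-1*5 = -5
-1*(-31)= 31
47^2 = 2209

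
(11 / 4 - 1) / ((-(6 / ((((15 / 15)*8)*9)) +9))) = -21 / 109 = -0.19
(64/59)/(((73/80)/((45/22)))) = 2.43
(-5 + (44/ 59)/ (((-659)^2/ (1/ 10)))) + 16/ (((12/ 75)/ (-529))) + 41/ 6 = -40661623631023/ 768677370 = -52898.17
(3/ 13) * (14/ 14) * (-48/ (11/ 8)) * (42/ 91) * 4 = -27648/ 1859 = -14.87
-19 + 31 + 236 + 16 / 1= 264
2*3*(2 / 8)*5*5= 37.50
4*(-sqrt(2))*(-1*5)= 20*sqrt(2)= 28.28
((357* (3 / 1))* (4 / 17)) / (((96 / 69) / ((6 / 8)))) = 135.84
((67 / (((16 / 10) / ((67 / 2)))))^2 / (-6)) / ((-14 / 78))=6549114325 / 3584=1827319.85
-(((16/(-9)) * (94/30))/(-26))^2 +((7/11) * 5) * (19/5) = 408088189/33880275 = 12.05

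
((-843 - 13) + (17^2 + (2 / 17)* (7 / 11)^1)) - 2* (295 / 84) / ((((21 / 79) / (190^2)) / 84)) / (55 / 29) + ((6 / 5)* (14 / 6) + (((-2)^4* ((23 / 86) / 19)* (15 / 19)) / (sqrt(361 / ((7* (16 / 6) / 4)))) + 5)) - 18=-829543484852 / 19635 + 920* sqrt(42) / 294937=-42248203.94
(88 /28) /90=0.03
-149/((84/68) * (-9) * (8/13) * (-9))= -32929/13608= -2.42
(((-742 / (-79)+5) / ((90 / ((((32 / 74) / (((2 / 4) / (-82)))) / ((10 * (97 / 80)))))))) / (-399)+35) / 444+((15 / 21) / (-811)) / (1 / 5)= 45479819387999 / 611038434974940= 0.07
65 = 65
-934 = -934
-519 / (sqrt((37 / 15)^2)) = -7785 / 37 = -210.41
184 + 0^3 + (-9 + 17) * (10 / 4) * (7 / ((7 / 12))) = 424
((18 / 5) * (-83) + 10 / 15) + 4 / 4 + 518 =220.87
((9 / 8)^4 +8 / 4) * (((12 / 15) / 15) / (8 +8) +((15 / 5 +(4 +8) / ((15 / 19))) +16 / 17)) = 68.95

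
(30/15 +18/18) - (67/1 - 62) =-2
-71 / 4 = -17.75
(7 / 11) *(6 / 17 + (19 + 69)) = 10514 / 187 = 56.22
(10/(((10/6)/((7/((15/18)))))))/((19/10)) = 504/19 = 26.53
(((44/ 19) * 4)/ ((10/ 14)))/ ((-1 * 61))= -0.21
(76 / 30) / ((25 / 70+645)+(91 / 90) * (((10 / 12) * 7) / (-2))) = 0.00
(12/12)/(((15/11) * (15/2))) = 22/225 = 0.10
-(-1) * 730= 730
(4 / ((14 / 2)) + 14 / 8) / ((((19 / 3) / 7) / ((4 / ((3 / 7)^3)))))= 22295 / 171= 130.38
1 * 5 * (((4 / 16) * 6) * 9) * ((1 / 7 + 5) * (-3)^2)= 21870 / 7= 3124.29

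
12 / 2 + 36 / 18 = 8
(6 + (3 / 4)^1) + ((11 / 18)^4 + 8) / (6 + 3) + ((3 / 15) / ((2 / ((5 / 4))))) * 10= 8412721 / 944784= 8.90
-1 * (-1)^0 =-1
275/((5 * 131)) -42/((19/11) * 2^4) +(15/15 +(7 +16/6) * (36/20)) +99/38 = 1981779/99560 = 19.91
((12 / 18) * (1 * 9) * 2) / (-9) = -4 / 3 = -1.33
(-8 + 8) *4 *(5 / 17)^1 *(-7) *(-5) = 0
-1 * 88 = -88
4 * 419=1676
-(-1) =1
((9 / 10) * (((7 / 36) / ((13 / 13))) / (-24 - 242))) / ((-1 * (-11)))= -1 / 16720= -0.00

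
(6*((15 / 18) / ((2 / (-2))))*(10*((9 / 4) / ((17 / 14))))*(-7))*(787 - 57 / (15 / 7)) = 8383410 / 17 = 493141.76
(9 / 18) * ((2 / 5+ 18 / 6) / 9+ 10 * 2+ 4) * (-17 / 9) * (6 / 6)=-18649 / 810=-23.02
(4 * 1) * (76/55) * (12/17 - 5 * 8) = -203072/935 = -217.19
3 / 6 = 1 / 2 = 0.50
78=78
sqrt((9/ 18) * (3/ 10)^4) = 9 * sqrt(2)/ 200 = 0.06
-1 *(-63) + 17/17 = 64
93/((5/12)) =223.20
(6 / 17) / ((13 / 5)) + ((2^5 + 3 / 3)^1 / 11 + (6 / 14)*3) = 6840 / 1547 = 4.42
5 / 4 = 1.25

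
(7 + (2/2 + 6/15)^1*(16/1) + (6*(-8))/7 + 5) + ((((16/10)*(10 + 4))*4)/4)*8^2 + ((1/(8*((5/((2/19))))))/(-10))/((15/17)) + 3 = 584192881/399000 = 1464.14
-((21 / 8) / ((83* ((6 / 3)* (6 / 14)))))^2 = -2401 / 1763584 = -0.00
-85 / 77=-1.10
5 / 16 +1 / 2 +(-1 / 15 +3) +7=2579 / 240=10.75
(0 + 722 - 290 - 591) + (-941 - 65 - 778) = -1943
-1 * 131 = -131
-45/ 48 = -15/ 16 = -0.94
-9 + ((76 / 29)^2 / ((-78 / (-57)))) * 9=395451 / 10933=36.17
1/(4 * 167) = 1/668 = 0.00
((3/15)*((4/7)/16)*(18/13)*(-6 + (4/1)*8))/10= 9/350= 0.03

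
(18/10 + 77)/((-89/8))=-3152/445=-7.08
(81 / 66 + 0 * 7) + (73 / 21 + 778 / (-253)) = 1573 / 966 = 1.63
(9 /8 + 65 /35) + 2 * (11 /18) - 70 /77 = 18269 /5544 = 3.30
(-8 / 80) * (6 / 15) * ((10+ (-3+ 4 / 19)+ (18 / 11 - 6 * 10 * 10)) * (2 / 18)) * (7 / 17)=864857 / 799425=1.08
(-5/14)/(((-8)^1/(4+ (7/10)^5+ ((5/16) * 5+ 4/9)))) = 5557513/20160000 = 0.28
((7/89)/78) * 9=21/2314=0.01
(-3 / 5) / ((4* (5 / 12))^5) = -729 / 15625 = -0.05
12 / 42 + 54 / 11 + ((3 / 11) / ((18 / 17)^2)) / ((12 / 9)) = 5.38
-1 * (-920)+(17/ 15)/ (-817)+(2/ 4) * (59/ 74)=1669361329/ 1813740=920.40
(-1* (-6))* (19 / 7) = 114 / 7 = 16.29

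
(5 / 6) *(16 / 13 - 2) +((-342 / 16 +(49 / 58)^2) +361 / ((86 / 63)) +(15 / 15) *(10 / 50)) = 13728482531 / 56414280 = 243.35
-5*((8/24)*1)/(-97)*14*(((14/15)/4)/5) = 49/4365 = 0.01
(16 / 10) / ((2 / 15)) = 12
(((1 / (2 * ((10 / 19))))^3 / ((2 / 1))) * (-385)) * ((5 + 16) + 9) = -1584429 / 320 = -4951.34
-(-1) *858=858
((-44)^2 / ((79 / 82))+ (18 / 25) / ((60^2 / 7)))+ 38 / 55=8734368083 / 4345000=2010.21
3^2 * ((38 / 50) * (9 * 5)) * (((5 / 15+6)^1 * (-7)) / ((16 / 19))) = -1296351 / 80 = -16204.39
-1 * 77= -77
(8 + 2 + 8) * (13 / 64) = 117 / 32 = 3.66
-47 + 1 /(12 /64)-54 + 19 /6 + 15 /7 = -1265 /14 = -90.36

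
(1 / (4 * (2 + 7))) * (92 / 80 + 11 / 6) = 179 / 2160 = 0.08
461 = 461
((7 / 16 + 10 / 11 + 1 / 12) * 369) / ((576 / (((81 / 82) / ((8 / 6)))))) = 61155 / 90112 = 0.68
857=857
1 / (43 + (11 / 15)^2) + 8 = 78593 / 9796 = 8.02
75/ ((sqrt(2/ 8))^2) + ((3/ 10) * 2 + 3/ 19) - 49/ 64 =1823953/ 6080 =299.99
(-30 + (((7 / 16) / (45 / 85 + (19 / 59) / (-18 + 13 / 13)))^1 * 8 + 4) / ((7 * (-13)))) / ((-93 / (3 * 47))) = 131911939 / 2888704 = 45.66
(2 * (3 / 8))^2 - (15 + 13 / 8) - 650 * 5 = -52257 / 16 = -3266.06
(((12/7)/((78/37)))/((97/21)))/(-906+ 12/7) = -259/1330355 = -0.00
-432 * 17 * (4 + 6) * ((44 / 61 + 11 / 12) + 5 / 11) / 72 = -2134.37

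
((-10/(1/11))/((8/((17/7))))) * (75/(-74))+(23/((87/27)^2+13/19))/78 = 3884755191/114693488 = 33.87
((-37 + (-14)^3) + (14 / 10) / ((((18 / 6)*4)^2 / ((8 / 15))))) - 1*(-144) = -3559943 / 1350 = -2636.99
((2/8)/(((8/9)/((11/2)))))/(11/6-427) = -297/81632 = -0.00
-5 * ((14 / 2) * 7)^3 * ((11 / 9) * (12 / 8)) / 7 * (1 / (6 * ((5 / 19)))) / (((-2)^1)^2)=-3512663 / 144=-24393.49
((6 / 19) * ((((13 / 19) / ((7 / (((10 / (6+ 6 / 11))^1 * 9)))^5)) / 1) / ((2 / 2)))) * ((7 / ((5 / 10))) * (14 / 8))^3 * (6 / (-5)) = -82437980625 / 739328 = -111503.93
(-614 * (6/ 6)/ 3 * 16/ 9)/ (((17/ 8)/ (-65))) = 5108480/ 459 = 11129.59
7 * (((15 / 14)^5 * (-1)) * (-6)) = 2278125 / 38416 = 59.30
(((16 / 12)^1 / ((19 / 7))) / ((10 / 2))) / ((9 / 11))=308 / 2565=0.12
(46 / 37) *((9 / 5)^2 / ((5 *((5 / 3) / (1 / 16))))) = 5589 / 185000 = 0.03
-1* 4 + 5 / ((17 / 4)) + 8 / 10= -172 / 85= -2.02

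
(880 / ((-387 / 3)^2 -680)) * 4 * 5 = 1600 / 1451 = 1.10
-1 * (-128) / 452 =32 / 113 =0.28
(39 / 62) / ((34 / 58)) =1131 / 1054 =1.07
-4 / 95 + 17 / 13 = 1563 / 1235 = 1.27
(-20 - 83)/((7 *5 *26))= -0.11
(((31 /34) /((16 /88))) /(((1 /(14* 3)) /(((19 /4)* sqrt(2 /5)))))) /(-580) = -136059* sqrt(10) /394400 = -1.09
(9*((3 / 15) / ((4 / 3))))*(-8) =-54 / 5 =-10.80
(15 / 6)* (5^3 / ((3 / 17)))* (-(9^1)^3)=-1290937.50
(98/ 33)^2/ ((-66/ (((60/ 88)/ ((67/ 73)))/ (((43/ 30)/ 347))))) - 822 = -107058644536/ 126542163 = -846.03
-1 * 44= -44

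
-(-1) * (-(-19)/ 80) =19/ 80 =0.24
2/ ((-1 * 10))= -0.20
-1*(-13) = 13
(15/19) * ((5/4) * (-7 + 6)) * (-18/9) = 75/38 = 1.97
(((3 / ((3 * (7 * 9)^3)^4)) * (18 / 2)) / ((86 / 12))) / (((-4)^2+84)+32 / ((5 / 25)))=1 / 21852362756196647847416790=0.00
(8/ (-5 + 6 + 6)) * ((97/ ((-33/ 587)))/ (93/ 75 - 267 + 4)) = 1423475/ 188958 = 7.53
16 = 16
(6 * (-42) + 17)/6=-235/6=-39.17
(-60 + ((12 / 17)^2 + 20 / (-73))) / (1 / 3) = -179.33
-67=-67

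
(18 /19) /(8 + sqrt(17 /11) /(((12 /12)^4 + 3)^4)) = 34603008 /292203071 - 1536 * sqrt(187) /292203071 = 0.12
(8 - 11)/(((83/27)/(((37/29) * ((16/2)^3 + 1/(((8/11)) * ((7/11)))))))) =-86292621/134792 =-640.19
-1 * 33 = -33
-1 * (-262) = 262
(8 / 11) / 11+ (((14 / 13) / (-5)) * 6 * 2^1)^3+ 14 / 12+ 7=-1800991207 / 199377750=-9.03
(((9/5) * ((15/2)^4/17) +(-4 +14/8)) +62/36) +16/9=91465/272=336.27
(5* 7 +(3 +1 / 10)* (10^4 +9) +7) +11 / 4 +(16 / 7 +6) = 4351331 / 140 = 31080.94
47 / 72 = 0.65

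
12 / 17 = 0.71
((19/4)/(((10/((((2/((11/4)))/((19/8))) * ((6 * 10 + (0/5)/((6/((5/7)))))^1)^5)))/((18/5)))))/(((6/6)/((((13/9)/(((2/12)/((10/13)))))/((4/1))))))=7464960000/11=678632727.27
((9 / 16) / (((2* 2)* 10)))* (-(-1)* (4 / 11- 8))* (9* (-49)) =47.36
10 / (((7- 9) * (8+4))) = -5 / 12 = -0.42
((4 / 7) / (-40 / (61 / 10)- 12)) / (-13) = 61 / 25753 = 0.00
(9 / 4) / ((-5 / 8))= -18 / 5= -3.60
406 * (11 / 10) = 2233 / 5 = 446.60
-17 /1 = -17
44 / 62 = 22 / 31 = 0.71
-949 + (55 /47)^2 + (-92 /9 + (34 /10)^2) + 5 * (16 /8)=-936.29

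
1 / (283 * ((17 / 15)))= 15 / 4811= 0.00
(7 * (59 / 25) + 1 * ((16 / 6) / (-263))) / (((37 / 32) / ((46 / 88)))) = 59920888 / 8028075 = 7.46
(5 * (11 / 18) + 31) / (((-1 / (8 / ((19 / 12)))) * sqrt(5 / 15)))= -9808 * sqrt(3) / 57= -298.03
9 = 9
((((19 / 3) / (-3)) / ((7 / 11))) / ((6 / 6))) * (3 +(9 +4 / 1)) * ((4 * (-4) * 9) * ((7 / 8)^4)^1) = 71687 / 16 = 4480.44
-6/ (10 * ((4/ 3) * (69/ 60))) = -9/ 23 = -0.39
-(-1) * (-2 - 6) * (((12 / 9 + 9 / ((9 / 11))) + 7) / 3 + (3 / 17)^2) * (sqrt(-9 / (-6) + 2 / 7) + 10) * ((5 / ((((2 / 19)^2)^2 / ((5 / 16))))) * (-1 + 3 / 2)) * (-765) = 2858818200.89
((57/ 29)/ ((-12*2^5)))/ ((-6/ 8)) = 19/ 2784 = 0.01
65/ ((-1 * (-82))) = 65/ 82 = 0.79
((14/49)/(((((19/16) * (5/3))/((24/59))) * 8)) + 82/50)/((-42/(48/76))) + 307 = 306.98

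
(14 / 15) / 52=7 / 390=0.02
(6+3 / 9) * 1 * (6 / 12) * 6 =19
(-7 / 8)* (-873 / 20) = 6111 / 160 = 38.19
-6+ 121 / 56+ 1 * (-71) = -4191 / 56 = -74.84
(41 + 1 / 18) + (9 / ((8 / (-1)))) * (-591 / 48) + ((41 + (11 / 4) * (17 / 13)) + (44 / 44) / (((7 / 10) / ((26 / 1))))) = 14324887 / 104832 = 136.65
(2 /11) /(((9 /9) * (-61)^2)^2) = 2 /152304251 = 0.00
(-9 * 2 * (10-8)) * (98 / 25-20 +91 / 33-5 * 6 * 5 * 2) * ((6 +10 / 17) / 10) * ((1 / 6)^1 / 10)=14475496 / 116875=123.85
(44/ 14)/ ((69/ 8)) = 176/ 483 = 0.36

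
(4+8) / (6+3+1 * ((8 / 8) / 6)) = 72 / 55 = 1.31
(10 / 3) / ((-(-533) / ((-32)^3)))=-204.93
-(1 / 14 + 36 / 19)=-523 / 266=-1.97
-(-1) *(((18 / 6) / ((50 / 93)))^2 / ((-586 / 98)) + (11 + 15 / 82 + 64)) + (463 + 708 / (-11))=154809547991 / 330357500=468.61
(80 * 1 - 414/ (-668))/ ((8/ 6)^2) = 242343/ 5344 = 45.35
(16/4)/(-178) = -2/89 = -0.02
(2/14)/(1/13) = 13/7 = 1.86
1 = 1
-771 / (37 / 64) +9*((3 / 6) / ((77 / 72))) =-3787500 / 2849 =-1329.41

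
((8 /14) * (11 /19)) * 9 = 396 /133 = 2.98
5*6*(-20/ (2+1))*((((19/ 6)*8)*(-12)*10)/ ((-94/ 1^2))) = -304000/ 47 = -6468.09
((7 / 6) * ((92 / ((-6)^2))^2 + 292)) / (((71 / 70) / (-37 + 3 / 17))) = -3708639970 / 293301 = -12644.48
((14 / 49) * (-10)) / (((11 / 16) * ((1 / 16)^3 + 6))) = -1310720 / 1892429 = -0.69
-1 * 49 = -49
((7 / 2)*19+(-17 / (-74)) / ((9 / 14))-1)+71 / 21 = 69.24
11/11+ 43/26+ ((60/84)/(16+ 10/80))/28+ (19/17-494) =-1369636181/2793882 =-490.23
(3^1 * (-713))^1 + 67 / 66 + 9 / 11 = -12823 / 6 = -2137.17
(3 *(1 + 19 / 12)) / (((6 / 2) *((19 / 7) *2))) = 217 / 456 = 0.48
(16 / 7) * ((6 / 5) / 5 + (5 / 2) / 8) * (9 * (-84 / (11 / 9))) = -214812 / 275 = -781.13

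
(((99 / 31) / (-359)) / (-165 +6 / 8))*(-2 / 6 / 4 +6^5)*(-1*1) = -1026421 / 2437251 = -0.42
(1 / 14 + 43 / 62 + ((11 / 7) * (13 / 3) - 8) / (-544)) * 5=1358435 / 354144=3.84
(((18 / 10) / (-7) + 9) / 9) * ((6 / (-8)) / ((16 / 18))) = -459 / 560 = -0.82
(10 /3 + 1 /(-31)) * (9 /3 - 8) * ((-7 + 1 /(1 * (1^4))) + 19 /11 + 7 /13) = 273230 /4433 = 61.64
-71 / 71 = -1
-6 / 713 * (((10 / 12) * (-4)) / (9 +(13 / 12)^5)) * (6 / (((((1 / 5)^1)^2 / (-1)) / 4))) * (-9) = 26873856000 / 1861486853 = 14.44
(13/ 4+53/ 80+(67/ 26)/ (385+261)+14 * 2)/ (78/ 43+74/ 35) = 3227137487/ 397191808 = 8.12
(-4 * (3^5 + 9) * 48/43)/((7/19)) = -131328/43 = -3054.14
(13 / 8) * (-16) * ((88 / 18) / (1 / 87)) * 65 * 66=-47441680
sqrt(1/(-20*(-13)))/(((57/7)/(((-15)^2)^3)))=5315625*sqrt(65)/494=86752.91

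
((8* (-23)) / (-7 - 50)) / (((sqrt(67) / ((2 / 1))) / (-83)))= -30544* sqrt(67) / 3819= -65.47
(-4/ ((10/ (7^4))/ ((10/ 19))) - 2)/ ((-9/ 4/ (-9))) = -38568/ 19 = -2029.89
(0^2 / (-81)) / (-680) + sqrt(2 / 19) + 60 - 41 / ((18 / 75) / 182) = -93095 / 3 + sqrt(38) / 19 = -31031.34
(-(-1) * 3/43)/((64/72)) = 27/344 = 0.08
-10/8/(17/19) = -95/68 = -1.40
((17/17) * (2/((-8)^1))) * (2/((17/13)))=-13/34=-0.38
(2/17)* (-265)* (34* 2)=-2120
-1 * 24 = -24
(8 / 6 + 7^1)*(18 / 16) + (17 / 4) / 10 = 9.80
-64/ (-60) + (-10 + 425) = 6241/ 15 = 416.07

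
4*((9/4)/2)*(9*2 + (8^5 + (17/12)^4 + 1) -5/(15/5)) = 679920193/4608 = 147552.13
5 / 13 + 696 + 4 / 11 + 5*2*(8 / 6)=304625 / 429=710.08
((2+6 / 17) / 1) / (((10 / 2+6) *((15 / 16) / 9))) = 384 / 187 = 2.05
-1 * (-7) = 7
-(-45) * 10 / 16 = 225 / 8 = 28.12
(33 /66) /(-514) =-1 /1028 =-0.00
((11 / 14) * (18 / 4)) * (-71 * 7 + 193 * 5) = 11583 / 7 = 1654.71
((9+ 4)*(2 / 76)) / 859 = 13 / 32642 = 0.00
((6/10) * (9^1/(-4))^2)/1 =243/80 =3.04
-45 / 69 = -15 / 23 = -0.65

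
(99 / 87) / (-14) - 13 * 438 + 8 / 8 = -2311391 / 406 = -5693.08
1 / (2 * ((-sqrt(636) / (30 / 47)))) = -5 * sqrt(159) / 4982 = -0.01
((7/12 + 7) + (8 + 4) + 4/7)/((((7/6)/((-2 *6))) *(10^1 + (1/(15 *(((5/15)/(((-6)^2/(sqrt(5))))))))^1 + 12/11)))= -426001125/20870129 + 55310310 *sqrt(5)/20870129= -14.49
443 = 443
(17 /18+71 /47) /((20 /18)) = 2077 /940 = 2.21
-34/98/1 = -17/49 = -0.35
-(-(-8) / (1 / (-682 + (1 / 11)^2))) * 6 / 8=495126 / 121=4091.95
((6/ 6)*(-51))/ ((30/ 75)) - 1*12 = -279/ 2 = -139.50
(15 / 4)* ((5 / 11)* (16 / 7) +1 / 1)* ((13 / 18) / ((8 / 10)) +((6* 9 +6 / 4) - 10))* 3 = 2622685 / 2464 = 1064.40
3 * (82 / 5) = 246 / 5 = 49.20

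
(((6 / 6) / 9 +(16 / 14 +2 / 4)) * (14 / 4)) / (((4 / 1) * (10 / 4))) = 221 / 360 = 0.61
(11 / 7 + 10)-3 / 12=317 / 28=11.32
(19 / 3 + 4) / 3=31 / 9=3.44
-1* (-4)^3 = 64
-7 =-7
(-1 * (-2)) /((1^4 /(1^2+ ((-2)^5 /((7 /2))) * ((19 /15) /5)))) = -1382 /525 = -2.63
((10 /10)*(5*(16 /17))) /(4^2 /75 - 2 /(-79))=237000 /12019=19.72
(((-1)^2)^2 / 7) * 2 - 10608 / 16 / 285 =-1357 / 665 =-2.04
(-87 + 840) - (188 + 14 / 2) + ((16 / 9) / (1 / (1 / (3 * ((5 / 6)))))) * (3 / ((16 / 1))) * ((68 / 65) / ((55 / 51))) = 9976562 / 17875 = 558.13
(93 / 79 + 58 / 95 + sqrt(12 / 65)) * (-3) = -6.65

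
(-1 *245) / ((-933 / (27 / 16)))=2205 / 4976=0.44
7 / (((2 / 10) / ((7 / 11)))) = 245 / 11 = 22.27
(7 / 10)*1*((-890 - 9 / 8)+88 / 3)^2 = 2994505423 / 5760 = 519879.41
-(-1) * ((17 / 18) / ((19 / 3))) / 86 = 17 / 9804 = 0.00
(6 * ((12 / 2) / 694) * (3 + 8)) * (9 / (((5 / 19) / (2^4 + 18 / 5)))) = 3318084 / 8675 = 382.49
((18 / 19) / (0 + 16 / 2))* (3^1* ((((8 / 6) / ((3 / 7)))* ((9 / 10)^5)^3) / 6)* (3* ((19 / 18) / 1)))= 480412641554181 / 4000000000000000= 0.12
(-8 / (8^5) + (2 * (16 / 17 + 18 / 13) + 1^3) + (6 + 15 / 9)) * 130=180835085 / 104448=1731.34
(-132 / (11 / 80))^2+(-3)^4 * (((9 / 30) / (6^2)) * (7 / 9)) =36864021 / 40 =921600.52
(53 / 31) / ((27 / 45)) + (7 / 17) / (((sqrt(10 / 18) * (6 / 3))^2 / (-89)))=-431351 / 31620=-13.64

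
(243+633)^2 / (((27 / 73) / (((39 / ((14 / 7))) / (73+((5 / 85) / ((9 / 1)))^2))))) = 473537945556 / 854429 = 554215.68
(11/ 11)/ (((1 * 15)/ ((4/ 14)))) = 2/ 105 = 0.02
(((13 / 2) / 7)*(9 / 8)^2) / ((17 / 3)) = 3159 / 15232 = 0.21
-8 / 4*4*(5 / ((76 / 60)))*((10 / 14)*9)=-27000 / 133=-203.01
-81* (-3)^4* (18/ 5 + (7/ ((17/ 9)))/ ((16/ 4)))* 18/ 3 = -30292137/ 170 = -178189.04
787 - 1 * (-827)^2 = -683142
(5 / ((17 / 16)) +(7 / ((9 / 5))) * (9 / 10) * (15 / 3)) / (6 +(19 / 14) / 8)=42280 / 11747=3.60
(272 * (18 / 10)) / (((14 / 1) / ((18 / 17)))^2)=11664 / 4165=2.80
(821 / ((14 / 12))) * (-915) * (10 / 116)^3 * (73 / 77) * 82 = -843144935625 / 26291342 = -32069.30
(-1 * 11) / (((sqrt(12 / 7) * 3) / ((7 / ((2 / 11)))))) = -847 * sqrt(21) / 36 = -107.82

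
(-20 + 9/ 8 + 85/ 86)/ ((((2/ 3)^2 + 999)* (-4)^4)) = -0.00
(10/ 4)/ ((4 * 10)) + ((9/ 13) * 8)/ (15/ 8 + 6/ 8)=3163/ 1456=2.17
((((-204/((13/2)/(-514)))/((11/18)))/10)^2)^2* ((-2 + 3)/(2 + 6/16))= 101520360924422947817914368/4965669011875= 20444447803839.75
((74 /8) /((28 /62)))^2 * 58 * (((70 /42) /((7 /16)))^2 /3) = 7630532200 /64827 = 117706.08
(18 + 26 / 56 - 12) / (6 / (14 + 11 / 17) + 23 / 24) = 90138 / 19075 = 4.73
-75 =-75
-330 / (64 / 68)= -2805 / 8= -350.62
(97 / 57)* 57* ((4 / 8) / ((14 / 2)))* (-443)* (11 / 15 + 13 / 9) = -300797 / 45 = -6684.38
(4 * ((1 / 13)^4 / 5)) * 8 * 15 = 96 / 28561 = 0.00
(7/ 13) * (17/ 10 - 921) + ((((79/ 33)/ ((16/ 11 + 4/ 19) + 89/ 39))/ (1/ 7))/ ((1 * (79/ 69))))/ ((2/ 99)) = -651331394/ 2091245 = -311.46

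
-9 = -9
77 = 77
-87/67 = -1.30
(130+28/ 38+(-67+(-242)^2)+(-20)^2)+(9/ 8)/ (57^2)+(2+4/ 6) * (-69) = 169940713/ 2888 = 58843.74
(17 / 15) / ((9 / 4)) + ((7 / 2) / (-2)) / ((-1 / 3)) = 3107 / 540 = 5.75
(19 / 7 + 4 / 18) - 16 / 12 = 101 / 63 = 1.60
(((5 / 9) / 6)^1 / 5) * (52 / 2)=13 / 27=0.48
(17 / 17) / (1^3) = 1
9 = 9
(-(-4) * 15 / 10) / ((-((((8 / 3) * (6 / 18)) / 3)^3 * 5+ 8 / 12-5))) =118098 / 82733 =1.43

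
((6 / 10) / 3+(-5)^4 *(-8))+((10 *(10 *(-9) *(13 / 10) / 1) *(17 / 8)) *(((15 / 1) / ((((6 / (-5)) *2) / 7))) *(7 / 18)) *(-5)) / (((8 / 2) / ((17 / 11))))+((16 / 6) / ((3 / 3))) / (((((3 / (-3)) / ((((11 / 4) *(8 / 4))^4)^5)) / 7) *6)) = -1996040329289971.10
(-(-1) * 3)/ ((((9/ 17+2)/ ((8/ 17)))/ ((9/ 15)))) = 72/ 215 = 0.33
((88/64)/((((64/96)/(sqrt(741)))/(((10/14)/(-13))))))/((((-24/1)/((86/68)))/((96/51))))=2365*sqrt(741)/210392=0.31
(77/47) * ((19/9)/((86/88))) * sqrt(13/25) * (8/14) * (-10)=-73568 * sqrt(13)/18189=-14.58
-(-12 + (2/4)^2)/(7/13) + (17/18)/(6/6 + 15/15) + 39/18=1541/63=24.46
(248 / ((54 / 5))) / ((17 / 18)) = 1240 / 51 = 24.31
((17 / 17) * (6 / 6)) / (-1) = -1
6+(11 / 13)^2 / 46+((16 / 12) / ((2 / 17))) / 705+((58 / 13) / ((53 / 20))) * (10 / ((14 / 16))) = 25.27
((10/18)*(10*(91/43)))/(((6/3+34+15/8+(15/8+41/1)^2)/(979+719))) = 164819200/15489417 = 10.64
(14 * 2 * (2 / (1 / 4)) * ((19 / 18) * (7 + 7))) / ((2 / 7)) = 104272 / 9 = 11585.78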